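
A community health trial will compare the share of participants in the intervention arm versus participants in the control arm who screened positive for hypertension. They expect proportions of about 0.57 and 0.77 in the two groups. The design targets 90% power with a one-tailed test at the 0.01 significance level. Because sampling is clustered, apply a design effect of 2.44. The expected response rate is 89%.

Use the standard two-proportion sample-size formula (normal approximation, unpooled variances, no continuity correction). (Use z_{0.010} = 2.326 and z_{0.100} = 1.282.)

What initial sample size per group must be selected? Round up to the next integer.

n = (z_α + z_β)² · [p₁(1−p₁) + p₂(1−p₂)] / (p₁ − p₂)²
  = (2.326 + 1.282)² · (0.57·0.43 + 0.77·0.23) / (-0.20)²
  = (3.608)² · (0.2451 + 0.1771) / 0.0400
  = 13.0177 · 0.4222 / 0.0400
  = 137.40
Design effect: 2.44 × 137.40 = 335.26.
Adjust for 89% response: 335.26 / 0.89 = 376.70.
Round up → n = 377 per group.

n = 377 per group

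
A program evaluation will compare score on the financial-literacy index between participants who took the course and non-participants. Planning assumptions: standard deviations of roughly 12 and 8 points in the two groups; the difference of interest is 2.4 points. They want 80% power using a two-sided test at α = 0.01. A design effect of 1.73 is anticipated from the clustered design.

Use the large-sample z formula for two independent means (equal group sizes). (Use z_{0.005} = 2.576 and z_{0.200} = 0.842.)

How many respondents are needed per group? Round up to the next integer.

n = (z_{α/2} + z_β)² · (σ₁² + σ₂²) / δ²
  = (2.576 + 0.842)² · (12² + 8² = 208) / 2.4²
  = 11.6827 · 208 / 5.76
  = 421.88
Design effect: 1.73 × 421.88 = 729.85.
Round up → n = 730 per group.

n = 730 per group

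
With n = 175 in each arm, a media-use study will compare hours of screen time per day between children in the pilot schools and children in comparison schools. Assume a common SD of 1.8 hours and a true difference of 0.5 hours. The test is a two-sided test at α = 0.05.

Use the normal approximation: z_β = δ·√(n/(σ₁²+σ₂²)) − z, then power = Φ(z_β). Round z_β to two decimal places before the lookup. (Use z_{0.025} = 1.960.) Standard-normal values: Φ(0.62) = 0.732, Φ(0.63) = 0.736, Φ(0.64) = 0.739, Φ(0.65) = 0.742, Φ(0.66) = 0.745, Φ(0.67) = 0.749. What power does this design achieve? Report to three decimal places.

z_β = δ·√(n/(σ₁²+σ₂²)) − z_{α/2}
    = 0.5 · √(175/6.48) − 1.960
    = 0.5 · 5.19675 − 1.960
    = 2.5984 − 1.960 = 0.6384 → 0.64
Power = Φ(0.64) = 0.739.

Power ≈ 0.739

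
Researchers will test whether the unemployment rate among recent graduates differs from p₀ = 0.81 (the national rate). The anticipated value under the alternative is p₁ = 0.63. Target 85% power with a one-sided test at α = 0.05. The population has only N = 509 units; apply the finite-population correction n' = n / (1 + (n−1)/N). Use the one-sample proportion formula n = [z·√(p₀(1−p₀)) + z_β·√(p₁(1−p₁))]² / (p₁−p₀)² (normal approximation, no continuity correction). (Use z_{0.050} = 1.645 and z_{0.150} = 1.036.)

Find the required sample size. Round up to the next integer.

n = 38

n = [z_α·√(p₀q₀) + z_β·√(p₁q₁)]² / (p₁ − p₀)²
  = [1.645·√(0.81·0.19) + 1.036·√(0.63·0.37)]² / (-0.18)²
  = [1.645·0.3923 + 1.036·0.4828]² / 0.0324
  = [1.1455]² / 0.0324
  = 40.50
Finite-population correction (N = 509): 40.50 / (1 + (40.50 − 1)/509) = 37.58.
Round up → n = 38.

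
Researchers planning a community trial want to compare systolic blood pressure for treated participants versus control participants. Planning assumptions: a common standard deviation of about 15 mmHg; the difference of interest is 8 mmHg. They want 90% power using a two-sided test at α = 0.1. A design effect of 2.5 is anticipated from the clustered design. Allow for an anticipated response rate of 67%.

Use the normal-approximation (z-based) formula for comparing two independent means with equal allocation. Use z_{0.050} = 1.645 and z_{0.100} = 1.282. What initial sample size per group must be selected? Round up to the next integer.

n = 225 per group

n = (z_{α/2} + z_β)² · (σ₁² + σ₂²) / δ²
  = (1.645 + 1.282)² · (2·15² = 450) / 8²
  = 8.5673 · 450 / 64
  = 60.24
Design effect: 2.5 × 60.24 = 150.60.
Adjust for 67% response: 150.60 / 0.67 = 224.77.
Round up → n = 225 per group.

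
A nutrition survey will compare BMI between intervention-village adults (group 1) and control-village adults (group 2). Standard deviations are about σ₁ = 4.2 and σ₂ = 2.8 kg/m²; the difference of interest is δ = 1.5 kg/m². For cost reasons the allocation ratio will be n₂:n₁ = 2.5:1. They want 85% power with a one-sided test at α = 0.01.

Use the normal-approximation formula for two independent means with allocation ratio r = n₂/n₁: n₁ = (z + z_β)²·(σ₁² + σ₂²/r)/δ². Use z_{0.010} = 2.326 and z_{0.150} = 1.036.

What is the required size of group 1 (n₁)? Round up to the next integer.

n₁ = 105

n₁ = (z_α + z_β)² · (σ₁² + σ₂²/r) / δ²
   = (2.326 + 1.036)² · (4.2² + 2.8²/2.5) / 1.5²
   = 11.3030 · (17.64 + 3.136) / 2.25
   = 11.3030 · 20.776 / 2.25
   = 104.37
Round up → n₁ = 105; n₂ = r·n₁ = 2.5 × 105 = 263.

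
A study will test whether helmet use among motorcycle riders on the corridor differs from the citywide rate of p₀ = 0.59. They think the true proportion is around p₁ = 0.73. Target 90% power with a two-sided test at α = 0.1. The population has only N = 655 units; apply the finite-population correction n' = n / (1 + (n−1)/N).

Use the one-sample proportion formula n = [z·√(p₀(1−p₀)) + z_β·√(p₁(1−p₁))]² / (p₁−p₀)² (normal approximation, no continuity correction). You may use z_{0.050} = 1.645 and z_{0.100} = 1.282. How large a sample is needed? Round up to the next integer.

n = 85

n = [z_{α/2}·√(p₀q₀) + z_β·√(p₁q₁)]² / (p₁ − p₀)²
  = [1.645·√(0.59·0.41) + 1.282·√(0.73·0.27)]² / (0.14)²
  = [1.645·0.4918 + 1.282·0.4440]² / 0.0196
  = [1.3782]² / 0.0196
  = 96.91
Finite-population correction (N = 655): 96.91 / (1 + (96.91 − 1)/655) = 84.53.
Round up → n = 85.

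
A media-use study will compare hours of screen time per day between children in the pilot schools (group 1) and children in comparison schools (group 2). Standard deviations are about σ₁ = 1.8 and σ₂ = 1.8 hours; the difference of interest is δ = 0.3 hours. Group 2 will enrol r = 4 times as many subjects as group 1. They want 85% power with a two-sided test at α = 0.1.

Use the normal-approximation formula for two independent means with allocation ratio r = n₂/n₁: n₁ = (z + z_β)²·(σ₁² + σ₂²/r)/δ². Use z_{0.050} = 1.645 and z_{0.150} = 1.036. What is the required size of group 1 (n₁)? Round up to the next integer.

n₁ = 324

n₁ = (z_{α/2} + z_β)² · (σ₁² + σ₂²/r) / δ²
   = (1.645 + 1.036)² · (1.8² + 1.8²/4) / 0.3²
   = 7.1878 · (3.24 + 0.81) / 0.09
   = 7.1878 · 4.05 / 0.09
   = 323.45
Round up → n₁ = 324; n₂ = r·n₁ = 4 × 324 = 1296.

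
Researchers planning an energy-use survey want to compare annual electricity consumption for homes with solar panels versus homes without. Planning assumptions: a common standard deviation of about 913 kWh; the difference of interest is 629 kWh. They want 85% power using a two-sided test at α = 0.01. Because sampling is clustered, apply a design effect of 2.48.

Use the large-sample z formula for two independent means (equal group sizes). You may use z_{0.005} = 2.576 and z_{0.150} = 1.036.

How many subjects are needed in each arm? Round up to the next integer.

n = 137 per group

n = (z_{α/2} + z_β)² · (σ₁² + σ₂²) / δ²
  = (2.576 + 1.036)² · (2·913² = 1667138) / 629²
  = 13.0465 · 1667138 / 395641
  = 54.98
Design effect: 2.48 × 54.98 = 136.34.
Round up → n = 137 per group.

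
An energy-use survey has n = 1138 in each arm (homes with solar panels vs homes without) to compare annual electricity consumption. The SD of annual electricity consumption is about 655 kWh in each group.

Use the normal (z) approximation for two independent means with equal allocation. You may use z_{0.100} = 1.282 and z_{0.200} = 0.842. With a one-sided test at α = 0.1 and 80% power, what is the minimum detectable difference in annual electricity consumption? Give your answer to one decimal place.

Minimum detectable difference ≈ 58.3 kWh

δ = (z_α + z_β) · √((σ₁²+σ₂²)/n)
  = (1.282 + 0.842) · √(858050/1138)
  = 2.124 · √753.9982
  = 2.124 · 27.4590
  = 58.3230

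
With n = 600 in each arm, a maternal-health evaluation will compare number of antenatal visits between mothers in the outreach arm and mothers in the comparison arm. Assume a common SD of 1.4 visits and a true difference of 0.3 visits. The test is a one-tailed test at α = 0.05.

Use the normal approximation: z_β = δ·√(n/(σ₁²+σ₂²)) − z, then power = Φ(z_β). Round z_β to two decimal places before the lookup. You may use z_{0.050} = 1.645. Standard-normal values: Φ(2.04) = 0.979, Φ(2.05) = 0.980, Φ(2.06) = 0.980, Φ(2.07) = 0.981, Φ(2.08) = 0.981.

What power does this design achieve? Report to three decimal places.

Power ≈ 0.981

z_β = δ·√(n/(σ₁²+σ₂²)) − z_α
    = 0.3 · √(600/3.92) − 1.645
    = 0.3 · 12.37179 − 1.645
    = 3.7115 − 1.645 = 2.0665 → 2.07
Power = Φ(2.07) = 0.981.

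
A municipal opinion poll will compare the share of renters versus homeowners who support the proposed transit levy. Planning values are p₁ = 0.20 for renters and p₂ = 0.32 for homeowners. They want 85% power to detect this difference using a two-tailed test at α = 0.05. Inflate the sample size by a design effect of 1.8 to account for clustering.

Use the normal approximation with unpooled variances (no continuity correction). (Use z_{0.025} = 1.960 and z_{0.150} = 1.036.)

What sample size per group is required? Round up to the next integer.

n = (z_{α/2} + z_β)² · [p₁(1−p₁) + p₂(1−p₂)] / (p₁ − p₂)²
  = (1.960 + 1.036)² · (0.20·0.80 + 0.32·0.68) / (-0.12)²
  = (2.996)² · (0.1600 + 0.2176) / 0.0144
  = 8.9760 · 0.3776 / 0.0144
  = 235.37
Design effect: 1.8 × 235.37 = 423.67.
Round up → n = 424 per group.

n = 424 per group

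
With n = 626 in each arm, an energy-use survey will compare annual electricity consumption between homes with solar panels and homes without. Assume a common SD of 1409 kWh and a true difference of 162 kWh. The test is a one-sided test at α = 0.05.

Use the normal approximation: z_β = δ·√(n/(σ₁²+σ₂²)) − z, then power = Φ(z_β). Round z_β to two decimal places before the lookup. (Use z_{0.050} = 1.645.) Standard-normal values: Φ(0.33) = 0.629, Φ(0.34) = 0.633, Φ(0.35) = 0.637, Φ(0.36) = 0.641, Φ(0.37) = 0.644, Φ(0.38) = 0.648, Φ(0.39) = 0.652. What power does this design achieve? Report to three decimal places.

Power ≈ 0.652

z_β = δ·√(n/(σ₁²+σ₂²)) − z_α
    = 162 · √(626/3970562) − 1.645
    = 162 · 0.01256 − 1.645
    = 2.0341 − 1.645 = 0.3891 → 0.39
Power = Φ(0.39) = 0.652.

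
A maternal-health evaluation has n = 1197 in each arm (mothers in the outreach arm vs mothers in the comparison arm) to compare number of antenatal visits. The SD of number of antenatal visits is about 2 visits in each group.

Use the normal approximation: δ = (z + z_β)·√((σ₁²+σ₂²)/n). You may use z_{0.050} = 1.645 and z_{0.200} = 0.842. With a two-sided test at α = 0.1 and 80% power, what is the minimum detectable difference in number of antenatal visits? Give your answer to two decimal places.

δ = (z_{α/2} + z_β) · √((σ₁²+σ₂²)/n)
  = (1.645 + 0.842) · √(8/1197)
  = 2.487 · √0.00668
  = 2.487 · 0.0818
  = 0.2033

Minimum detectable difference ≈ 0.20 visits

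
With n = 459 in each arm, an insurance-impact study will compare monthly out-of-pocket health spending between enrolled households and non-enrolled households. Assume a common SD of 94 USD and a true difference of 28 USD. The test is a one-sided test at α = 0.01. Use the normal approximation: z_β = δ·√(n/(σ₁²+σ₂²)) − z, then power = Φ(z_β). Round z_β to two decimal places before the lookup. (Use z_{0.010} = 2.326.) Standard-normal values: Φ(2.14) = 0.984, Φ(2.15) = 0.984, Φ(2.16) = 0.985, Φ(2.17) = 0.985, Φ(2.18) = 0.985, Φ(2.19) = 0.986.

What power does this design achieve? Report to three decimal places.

Power ≈ 0.986

z_β = δ·√(n/(σ₁²+σ₂²)) − z_α
    = 28 · √(459/17672) − 2.326
    = 28 · 0.16116 − 2.326
    = 4.5125 − 2.326 = 2.1865 → 2.19
Power = Φ(2.19) = 0.986.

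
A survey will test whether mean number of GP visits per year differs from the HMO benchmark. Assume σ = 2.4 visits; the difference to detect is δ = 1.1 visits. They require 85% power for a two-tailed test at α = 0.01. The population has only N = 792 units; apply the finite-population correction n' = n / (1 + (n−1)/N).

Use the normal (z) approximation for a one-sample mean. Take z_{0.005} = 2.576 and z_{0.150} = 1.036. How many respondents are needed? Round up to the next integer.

n = (z_{α/2} + z_β)² · σ² / δ²
  = (2.576 + 1.036)² · 2.4² / 1.1²
  = 13.0465 · 5.76 / 1.21
  = 62.11
Finite-population correction (N = 792): 62.11 / (1 + (62.11 − 1)/792) = 57.66.
Round up → n = 58.

n = 58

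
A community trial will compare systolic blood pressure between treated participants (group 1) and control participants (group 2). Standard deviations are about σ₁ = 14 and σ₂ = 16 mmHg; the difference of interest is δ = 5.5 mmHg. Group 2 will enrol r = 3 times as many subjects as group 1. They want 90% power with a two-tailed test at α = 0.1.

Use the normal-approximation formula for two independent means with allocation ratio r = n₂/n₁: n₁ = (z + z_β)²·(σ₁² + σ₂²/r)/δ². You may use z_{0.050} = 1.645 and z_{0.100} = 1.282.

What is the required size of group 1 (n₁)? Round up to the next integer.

n₁ = 80

n₁ = (z_{α/2} + z_β)² · (σ₁² + σ₂²/r) / δ²
   = (1.645 + 1.282)² · (14² + 16²/3) / 5.5²
   = 8.5673 · (196 + 85.3333) / 30.25
   = 8.5673 · 281.3333 / 30.25
   = 79.68
Round up → n₁ = 80; n₂ = r·n₁ = 3 × 80 = 240.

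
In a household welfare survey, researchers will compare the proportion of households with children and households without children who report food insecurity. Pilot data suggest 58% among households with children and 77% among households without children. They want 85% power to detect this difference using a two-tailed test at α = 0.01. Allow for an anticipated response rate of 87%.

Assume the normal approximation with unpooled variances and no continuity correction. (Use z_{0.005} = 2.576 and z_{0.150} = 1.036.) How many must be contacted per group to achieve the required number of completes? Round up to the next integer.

n = 175 per group

n = (z_{α/2} + z_β)² · [p₁(1−p₁) + p₂(1−p₂)] / (p₁ − p₂)²
  = (2.576 + 1.036)² · (0.58·0.42 + 0.77·0.23) / (-0.19)²
  = (3.612)² · (0.2436 + 0.1771) / 0.0361
  = 13.0465 · 0.4207 / 0.0361
  = 152.04
Adjust for 87% response: 152.04 / 0.87 = 174.76.
Round up → n = 175 per group.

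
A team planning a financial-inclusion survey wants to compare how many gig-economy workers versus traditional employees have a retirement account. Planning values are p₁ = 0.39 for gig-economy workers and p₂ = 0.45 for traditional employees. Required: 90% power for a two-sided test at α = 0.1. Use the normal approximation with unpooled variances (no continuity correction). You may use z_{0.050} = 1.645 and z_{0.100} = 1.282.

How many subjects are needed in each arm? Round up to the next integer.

n = (z_{α/2} + z_β)² · [p₁(1−p₁) + p₂(1−p₂)] / (p₁ − p₂)²
  = (1.645 + 1.282)² · (0.39·0.61 + 0.45·0.55) / (-0.06)²
  = (2.927)² · (0.2379 + 0.2475) / 0.0036
  = 8.5673 · 0.4854 / 0.0036
  = 1155.16
Round up → n = 1156 per group.

n = 1156 per group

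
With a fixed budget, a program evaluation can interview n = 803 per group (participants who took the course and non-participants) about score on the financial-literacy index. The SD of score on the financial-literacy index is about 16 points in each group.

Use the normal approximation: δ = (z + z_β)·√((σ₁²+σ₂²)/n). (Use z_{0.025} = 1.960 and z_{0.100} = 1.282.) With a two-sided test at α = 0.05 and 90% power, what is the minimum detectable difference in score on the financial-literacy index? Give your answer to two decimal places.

Minimum detectable difference ≈ 2.59 points

δ = (z_{α/2} + z_β) · √((σ₁²+σ₂²)/n)
  = (1.960 + 1.282) · √(512/803)
  = 3.242 · √0.63761
  = 3.242 · 0.7985
  = 2.5888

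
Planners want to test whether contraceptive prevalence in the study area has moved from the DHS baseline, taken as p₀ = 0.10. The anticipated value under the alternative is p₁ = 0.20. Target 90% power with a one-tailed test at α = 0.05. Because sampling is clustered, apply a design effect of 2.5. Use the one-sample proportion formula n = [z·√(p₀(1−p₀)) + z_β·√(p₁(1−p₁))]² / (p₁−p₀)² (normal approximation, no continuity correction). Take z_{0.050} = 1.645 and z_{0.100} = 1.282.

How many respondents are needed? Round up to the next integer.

n = [z_α·√(p₀q₀) + z_β·√(p₁q₁)]² / (p₁ − p₀)²
  = [1.645·√(0.10·0.90) + 1.282·√(0.20·0.80)]² / (0.10)²
  = [1.645·0.3000 + 1.282·0.4000]² / 0.0100
  = [1.0063]² / 0.0100
  = 101.26
Design effect: 2.5 × 101.26 = 253.16.
Round up → n = 254.

n = 254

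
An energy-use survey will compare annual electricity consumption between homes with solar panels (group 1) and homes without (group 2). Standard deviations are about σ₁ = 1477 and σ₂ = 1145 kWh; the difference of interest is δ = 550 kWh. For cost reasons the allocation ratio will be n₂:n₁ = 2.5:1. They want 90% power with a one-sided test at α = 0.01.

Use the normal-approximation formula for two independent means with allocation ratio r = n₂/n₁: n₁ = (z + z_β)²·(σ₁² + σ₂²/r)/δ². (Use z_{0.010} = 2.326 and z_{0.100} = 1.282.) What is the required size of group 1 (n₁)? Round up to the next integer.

n₁ = 117

n₁ = (z_α + z_β)² · (σ₁² + σ₂²/r) / δ²
   = (2.326 + 1.282)² · (1477² + 1145²/2.5) / 550²
   = 13.0177 · (2181529 + 524410) / 302500
   = 13.0177 · 2705939 / 302500
   = 116.45
Round up → n₁ = 117; n₂ = r·n₁ = 2.5 × 117 = 293.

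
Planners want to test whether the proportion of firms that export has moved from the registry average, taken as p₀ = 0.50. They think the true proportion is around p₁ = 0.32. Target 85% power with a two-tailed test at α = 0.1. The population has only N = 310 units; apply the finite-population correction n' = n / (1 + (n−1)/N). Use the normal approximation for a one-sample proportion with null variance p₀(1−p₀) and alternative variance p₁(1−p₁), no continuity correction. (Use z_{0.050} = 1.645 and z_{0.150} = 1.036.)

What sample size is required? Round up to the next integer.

n = 46

n = [z_{α/2}·√(p₀q₀) + z_β·√(p₁q₁)]² / (p₁ − p₀)²
  = [1.645·√(0.50·0.50) + 1.036·√(0.32·0.68)]² / (-0.18)²
  = [1.645·0.5000 + 1.036·0.4665]² / 0.0324
  = [1.3058]² / 0.0324
  = 52.62
Finite-population correction (N = 310): 52.62 / (1 + (52.62 − 1)/310) = 45.11.
Round up → n = 46.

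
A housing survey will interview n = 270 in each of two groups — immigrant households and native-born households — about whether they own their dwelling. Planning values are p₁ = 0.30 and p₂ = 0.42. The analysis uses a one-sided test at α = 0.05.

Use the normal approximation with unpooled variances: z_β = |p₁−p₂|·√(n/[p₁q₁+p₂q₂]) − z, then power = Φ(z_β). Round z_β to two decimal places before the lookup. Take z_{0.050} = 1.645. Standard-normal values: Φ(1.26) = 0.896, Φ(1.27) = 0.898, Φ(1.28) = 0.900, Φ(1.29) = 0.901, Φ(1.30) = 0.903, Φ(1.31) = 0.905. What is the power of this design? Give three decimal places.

z_β = |p₁−p₂|·√(n/[p₁q₁+p₂q₂]) − z_α
    = 0.12 · √(270/0.4536) − 1.645
    = 0.12 · 24.3975 − 1.645
    = 2.9277 − 1.645 = 1.2827 → 1.28
Power = Φ(1.28) = 0.900.

Power ≈ 0.900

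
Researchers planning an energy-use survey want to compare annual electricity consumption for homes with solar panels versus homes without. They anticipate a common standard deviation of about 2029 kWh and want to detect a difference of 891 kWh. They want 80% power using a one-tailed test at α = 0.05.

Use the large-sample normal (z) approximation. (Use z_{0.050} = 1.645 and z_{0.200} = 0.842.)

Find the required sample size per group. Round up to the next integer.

n = (z_α + z_β)² · (σ₁² + σ₂²) / δ²
  = (1.645 + 0.842)² · (2·2029² = 8233682) / 891²
  = 6.1852 · 8233682 / 793881
  = 64.15
Round up → n = 65 per group.

n = 65 per group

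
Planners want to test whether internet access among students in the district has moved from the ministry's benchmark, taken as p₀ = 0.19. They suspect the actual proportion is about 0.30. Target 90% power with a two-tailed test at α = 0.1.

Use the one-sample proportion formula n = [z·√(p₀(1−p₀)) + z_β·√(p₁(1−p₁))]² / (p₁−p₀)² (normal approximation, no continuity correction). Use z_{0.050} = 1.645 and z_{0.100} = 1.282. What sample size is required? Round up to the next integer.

n = 126

n = [z_{α/2}·√(p₀q₀) + z_β·√(p₁q₁)]² / (p₁ − p₀)²
  = [1.645·√(0.19·0.81) + 1.282·√(0.30·0.70)]² / (0.11)²
  = [1.645·0.3923 + 1.282·0.4583]² / 0.0121
  = [1.2328]² / 0.0121
  = 125.61
Round up → n = 126.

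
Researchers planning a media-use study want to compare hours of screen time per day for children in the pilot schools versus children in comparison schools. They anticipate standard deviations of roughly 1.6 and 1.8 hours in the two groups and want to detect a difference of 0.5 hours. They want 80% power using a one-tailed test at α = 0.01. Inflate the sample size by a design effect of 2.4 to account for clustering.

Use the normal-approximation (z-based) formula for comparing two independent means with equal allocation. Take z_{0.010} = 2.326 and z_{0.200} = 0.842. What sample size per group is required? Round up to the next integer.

n = 559 per group

n = (z_α + z_β)² · (σ₁² + σ₂²) / δ²
  = (2.326 + 0.842)² · (1.6² + 1.8² = 5.8) / 0.5²
  = 10.0362 · 5.8 / 0.25
  = 232.84
Design effect: 2.4 × 232.84 = 558.82.
Round up → n = 559 per group.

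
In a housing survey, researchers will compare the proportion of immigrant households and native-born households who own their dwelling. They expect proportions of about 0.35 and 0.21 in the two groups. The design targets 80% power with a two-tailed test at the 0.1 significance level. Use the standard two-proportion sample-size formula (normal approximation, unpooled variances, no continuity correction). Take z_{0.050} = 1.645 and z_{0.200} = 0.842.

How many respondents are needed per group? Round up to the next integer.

n = (z_{α/2} + z_β)² · [p₁(1−p₁) + p₂(1−p₂)] / (p₁ − p₂)²
  = (1.645 + 0.842)² · (0.35·0.65 + 0.21·0.79) / (0.14)²
  = (2.487)² · (0.2275 + 0.1659) / 0.0196
  = 6.1852 · 0.3934 / 0.0196
  = 124.15
Round up → n = 125 per group.

n = 125 per group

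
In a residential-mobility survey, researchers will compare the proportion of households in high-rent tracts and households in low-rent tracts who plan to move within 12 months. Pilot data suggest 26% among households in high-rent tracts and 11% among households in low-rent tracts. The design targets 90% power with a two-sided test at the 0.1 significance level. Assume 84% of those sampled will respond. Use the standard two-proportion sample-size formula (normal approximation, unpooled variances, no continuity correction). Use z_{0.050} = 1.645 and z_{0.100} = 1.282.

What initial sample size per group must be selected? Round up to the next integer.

n = (z_{α/2} + z_β)² · [p₁(1−p₁) + p₂(1−p₂)] / (p₁ − p₂)²
  = (1.645 + 1.282)² · (0.26·0.74 + 0.11·0.89) / (0.15)²
  = (2.927)² · (0.1924 + 0.0979) / 0.0225
  = 8.5673 · 0.2903 / 0.0225
  = 110.54
Adjust for 84% response: 110.54 / 0.84 = 131.59.
Round up → n = 132 per group.

n = 132 per group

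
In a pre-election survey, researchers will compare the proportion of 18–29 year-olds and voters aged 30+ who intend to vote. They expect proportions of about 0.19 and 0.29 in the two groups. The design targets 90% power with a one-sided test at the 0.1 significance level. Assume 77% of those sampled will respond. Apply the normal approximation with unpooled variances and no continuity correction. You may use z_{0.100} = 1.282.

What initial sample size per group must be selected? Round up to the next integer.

n = 308 per group

n = (z_α + z_β)² · [p₁(1−p₁) + p₂(1−p₂)] / (p₁ − p₂)²
  = (1.282 + 1.282)² · (0.19·0.81 + 0.29·0.71) / (-0.10)²
  = (2.564)² · (0.1539 + 0.2059) / 0.0100
  = 6.5741 · 0.3598 / 0.0100
  = 236.54
Adjust for 77% response: 236.54 / 0.77 = 307.19.
Round up → n = 308 per group.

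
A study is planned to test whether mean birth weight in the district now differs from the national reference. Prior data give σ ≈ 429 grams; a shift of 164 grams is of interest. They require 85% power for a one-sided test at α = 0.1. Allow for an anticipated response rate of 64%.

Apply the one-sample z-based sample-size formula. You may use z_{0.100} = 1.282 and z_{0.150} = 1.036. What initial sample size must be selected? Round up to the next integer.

n = (z_α + z_β)² · σ² / δ²
  = (1.282 + 1.036)² · 429² / 164²
  = 5.3731 · 184041 / 26896
  = 36.77
Adjust for 64% response: 36.77 / 0.64 = 57.45.
Round up → n = 58.

n = 58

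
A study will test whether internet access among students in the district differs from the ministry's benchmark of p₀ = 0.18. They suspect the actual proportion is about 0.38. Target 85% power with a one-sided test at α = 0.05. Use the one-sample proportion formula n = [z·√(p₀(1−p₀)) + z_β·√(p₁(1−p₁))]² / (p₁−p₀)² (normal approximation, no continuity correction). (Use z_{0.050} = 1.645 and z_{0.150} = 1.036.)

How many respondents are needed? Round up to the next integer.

n = [z_α·√(p₀q₀) + z_β·√(p₁q₁)]² / (p₁ − p₀)²
  = [1.645·√(0.18·0.82) + 1.036·√(0.38·0.62)]² / (0.20)²
  = [1.645·0.3842 + 1.036·0.4854]² / 0.0400
  = [1.1348]² / 0.0400
  = 32.20
Round up → n = 33.

n = 33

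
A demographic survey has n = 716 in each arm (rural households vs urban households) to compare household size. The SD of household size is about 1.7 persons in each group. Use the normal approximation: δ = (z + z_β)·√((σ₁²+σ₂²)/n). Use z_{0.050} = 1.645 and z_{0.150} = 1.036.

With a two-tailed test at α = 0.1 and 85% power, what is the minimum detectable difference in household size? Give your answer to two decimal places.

δ = (z_{α/2} + z_β) · √((σ₁²+σ₂²)/n)
  = (1.645 + 1.036) · √(5.78/716)
  = 2.681 · √0.00807
  = 2.681 · 0.0898
  = 0.2409

Minimum detectable difference ≈ 0.24 persons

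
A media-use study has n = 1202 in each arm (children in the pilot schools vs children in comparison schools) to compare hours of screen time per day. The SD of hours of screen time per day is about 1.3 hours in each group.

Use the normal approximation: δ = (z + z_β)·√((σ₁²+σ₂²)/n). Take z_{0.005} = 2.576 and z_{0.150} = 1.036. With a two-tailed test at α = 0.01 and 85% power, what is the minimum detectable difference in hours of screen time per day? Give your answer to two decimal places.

Minimum detectable difference ≈ 0.19 hours

δ = (z_{α/2} + z_β) · √((σ₁²+σ₂²)/n)
  = (2.576 + 1.036) · √(3.38/1202)
  = 3.612 · √0.00281
  = 3.612 · 0.0530
  = 0.1915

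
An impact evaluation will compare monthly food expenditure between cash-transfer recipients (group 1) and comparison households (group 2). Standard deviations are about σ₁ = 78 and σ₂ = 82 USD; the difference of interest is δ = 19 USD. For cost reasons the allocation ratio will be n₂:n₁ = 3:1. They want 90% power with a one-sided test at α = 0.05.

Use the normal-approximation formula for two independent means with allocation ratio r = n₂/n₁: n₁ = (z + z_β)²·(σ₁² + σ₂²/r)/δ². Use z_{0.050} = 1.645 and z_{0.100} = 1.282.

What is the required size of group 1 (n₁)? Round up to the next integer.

n₁ = 198

n₁ = (z_α + z_β)² · (σ₁² + σ₂²/r) / δ²
   = (1.645 + 1.282)² · (78² + 82²/3) / 19²
   = 8.5673 · (6084 + 2241.3) / 361
   = 8.5673 · 8325.3 / 361
   = 197.58
Round up → n₁ = 198; n₂ = r·n₁ = 3 × 198 = 594.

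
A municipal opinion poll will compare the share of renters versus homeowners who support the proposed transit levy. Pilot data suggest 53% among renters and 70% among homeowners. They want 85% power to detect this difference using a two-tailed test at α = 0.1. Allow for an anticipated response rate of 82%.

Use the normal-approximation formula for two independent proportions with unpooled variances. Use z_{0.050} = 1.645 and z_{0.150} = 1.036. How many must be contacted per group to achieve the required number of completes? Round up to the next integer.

n = 140 per group

n = (z_{α/2} + z_β)² · [p₁(1−p₁) + p₂(1−p₂)] / (p₁ − p₂)²
  = (1.645 + 1.036)² · (0.53·0.47 + 0.70·0.30) / (-0.17)²
  = (2.681)² · (0.2491 + 0.2100) / 0.0289
  = 7.1878 · 0.4591 / 0.0289
  = 114.18
Adjust for 82% response: 114.18 / 0.82 = 139.25.
Round up → n = 140 per group.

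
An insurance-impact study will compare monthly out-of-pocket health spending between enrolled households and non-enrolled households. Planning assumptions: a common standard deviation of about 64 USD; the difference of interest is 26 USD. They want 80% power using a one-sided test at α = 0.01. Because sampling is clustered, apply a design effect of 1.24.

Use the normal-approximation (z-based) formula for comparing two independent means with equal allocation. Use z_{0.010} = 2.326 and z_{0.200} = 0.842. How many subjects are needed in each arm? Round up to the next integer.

n = 151 per group

n = (z_α + z_β)² · (σ₁² + σ₂²) / δ²
  = (2.326 + 0.842)² · (2·64² = 8192) / 26²
  = 10.0362 · 8192 / 676
  = 121.62
Design effect: 1.24 × 121.62 = 150.81.
Round up → n = 151 per group.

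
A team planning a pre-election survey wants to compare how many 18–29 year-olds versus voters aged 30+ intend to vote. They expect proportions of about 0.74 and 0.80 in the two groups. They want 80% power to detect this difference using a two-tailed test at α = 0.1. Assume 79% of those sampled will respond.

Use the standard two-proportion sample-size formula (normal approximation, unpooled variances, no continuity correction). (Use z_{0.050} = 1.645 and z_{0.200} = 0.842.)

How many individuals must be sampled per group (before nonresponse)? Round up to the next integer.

n = 767 per group

n = (z_{α/2} + z_β)² · [p₁(1−p₁) + p₂(1−p₂)] / (p₁ − p₂)²
  = (1.645 + 0.842)² · (0.74·0.26 + 0.80·0.20) / (-0.06)²
  = (2.487)² · (0.1924 + 0.1600) / 0.0036
  = 6.1852 · 0.3524 / 0.0036
  = 605.46
Adjust for 79% response: 605.46 / 0.79 = 766.40.
Round up → n = 767 per group.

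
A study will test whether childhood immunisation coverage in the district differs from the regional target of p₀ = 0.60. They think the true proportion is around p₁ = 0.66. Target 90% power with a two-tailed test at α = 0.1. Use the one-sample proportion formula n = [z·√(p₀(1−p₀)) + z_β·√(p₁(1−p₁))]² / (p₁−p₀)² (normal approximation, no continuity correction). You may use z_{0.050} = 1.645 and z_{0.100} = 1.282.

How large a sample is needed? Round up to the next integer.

n = [z_{α/2}·√(p₀q₀) + z_β·√(p₁q₁)]² / (p₁ − p₀)²
  = [1.645·√(0.60·0.40) + 1.282·√(0.66·0.34)]² / (0.06)²
  = [1.645·0.4899 + 1.282·0.4737]² / 0.0036
  = [1.4132]² / 0.0036
  = 554.74
Round up → n = 555.

n = 555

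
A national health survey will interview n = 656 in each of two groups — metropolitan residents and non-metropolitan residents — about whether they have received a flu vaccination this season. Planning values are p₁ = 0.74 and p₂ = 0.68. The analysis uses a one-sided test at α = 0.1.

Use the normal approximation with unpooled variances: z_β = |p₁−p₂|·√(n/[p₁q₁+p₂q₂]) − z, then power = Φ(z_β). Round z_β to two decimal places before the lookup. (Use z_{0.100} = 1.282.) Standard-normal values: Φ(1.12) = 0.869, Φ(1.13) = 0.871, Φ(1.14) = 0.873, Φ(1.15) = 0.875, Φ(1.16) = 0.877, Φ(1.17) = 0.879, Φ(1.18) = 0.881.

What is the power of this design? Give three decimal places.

z_β = |p₁−p₂|·√(n/[p₁q₁+p₂q₂]) − z_α
    = 0.06 · √(656/0.4100) − 1.282
    = 0.06 · 40.0000 − 1.282
    = 2.4000 − 1.282 = 1.1180 → 1.12
Power = Φ(1.12) = 0.869.

Power ≈ 0.869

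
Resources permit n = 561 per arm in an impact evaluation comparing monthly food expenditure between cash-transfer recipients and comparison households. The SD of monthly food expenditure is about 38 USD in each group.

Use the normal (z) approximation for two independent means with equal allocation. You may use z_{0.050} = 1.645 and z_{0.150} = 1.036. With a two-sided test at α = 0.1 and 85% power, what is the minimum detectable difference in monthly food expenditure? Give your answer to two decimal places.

δ = (z_{α/2} + z_β) · √((σ₁²+σ₂²)/n)
  = (1.645 + 1.036) · √(2888/561)
  = 2.681 · √5.148
  = 2.681 · 2.2689
  = 6.0829

Minimum detectable difference ≈ 6.08 USD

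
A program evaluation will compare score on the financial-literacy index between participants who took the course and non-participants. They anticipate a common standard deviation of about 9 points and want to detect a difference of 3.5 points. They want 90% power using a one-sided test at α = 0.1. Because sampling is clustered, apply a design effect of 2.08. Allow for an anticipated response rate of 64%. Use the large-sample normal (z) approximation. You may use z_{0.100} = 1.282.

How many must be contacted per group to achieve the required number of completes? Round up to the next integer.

n = 283 per group

n = (z_α + z_β)² · (σ₁² + σ₂²) / δ²
  = (1.282 + 1.282)² · (2·9² = 162) / 3.5²
  = 6.5741 · 162 / 12.25
  = 86.94
Design effect: 2.08 × 86.94 = 180.83.
Adjust for 64% response: 180.83 / 0.64 = 282.55.
Round up → n = 283 per group.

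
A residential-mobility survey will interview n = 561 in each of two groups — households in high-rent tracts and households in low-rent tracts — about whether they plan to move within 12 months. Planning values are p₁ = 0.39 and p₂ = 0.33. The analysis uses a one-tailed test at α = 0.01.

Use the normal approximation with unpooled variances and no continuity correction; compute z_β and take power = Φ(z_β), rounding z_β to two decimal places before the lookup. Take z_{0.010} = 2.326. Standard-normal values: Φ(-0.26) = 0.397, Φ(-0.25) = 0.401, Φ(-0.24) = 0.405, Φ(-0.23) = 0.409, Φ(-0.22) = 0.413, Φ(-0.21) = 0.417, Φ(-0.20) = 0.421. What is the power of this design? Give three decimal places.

z_β = |p₁−p₂|·√(n/[p₁q₁+p₂q₂]) − z_α
    = 0.06 · √(561/0.4590) − 2.326
    = 0.06 · 34.9603 − 2.326
    = 2.0976 − 2.326 = -0.2284 → -0.23
Power = Φ(-0.23) = 0.409.

Power ≈ 0.409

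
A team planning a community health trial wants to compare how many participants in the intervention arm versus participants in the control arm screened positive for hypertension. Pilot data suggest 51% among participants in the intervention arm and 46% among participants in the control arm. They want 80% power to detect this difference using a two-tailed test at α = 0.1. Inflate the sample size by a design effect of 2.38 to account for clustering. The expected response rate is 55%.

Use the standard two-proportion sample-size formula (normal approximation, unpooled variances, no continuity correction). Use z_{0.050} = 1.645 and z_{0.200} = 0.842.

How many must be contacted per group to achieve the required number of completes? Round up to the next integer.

n = 5335 per group

n = (z_{α/2} + z_β)² · [p₁(1−p₁) + p₂(1−p₂)] / (p₁ − p₂)²
  = (1.645 + 0.842)² · (0.51·0.49 + 0.46·0.54) / (0.05)²
  = (2.487)² · (0.2499 + 0.2484) / 0.0025
  = 6.1852 · 0.4983 / 0.0025
  = 1232.83
Design effect: 2.38 × 1232.83 = 2934.13.
Adjust for 55% response: 2934.13 / 0.55 = 5334.78.
Round up → n = 5335 per group.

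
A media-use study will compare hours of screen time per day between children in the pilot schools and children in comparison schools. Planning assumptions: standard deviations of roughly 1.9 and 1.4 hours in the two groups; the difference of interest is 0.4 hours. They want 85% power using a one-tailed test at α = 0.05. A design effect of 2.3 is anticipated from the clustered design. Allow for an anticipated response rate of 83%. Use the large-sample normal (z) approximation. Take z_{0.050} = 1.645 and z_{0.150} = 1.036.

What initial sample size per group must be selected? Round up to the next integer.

n = (z_α + z_β)² · (σ₁² + σ₂²) / δ²
  = (1.645 + 1.036)² · (1.9² + 1.4² = 5.57) / 0.4²
  = 7.1878 · 5.57 / 0.16
  = 250.22
Design effect: 2.3 × 250.22 = 575.52.
Adjust for 83% response: 575.52 / 0.83 = 693.39.
Round up → n = 694 per group.

n = 694 per group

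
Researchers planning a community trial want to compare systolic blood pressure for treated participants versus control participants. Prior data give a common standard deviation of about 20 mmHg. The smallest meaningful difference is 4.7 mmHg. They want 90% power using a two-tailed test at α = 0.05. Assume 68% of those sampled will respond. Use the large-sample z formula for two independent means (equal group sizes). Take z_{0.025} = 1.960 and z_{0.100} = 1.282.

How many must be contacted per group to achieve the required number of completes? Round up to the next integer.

n = 560 per group

n = (z_{α/2} + z_β)² · (σ₁² + σ₂²) / δ²
  = (1.960 + 1.282)² · (2·20² = 800) / 4.7²
  = 10.5106 · 800 / 22.09
  = 380.65
Adjust for 68% response: 380.65 / 0.68 = 559.77.
Round up → n = 560 per group.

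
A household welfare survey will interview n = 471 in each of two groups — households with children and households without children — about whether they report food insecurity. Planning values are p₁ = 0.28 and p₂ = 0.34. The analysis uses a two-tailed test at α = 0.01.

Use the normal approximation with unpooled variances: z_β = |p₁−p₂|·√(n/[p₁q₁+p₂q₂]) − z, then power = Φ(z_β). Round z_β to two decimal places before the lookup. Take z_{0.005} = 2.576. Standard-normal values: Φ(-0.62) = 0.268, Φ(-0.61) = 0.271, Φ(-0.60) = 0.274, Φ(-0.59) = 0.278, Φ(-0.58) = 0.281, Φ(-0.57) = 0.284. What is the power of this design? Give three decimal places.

Power ≈ 0.281

z_β = |p₁−p₂|·√(n/[p₁q₁+p₂q₂]) − z_{α/2}
    = 0.06 · √(471/0.4260) − 2.576
    = 0.06 · 33.2511 − 2.576
    = 1.9951 − 2.576 = -0.5809 → -0.58
Power = Φ(-0.58) = 0.281.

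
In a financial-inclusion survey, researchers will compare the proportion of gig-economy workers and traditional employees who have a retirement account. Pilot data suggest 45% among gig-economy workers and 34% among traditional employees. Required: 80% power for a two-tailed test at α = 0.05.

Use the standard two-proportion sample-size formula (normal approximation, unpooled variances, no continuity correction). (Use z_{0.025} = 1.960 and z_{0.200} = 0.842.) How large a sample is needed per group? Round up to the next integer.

n = (z_{α/2} + z_β)² · [p₁(1−p₁) + p₂(1−p₂)] / (p₁ − p₂)²
  = (1.960 + 0.842)² · (0.45·0.55 + 0.34·0.66) / (0.11)²
  = (2.802)² · (0.2475 + 0.2244) / 0.0121
  = 7.8512 · 0.4719 / 0.0121
  = 306.20
Round up → n = 307 per group.

n = 307 per group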